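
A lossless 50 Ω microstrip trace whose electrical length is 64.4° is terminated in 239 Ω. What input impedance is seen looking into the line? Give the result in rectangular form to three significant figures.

Z_in ≈ 12.7 − j22.7 Ω

tan(βl) = tan(64.4°) = 2.09
Z_in = Z_0·(Z_L + jZ_0·tanβl)/(Z_0 + jZ_L·tanβl)
     = 50·(239 + j104)/(50 + j499)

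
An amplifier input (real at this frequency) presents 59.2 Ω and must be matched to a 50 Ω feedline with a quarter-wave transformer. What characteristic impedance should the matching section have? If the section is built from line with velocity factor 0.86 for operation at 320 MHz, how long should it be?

Z_qwt ≈ 54.4 Ω; length ≈ 20.2 cm

Z_qwt = √(Z_0·R_L) = √(50 × 59.2) = √2960
λ = 0.86·c/f = 0.806 m, so l = λ/4 = 0.202 m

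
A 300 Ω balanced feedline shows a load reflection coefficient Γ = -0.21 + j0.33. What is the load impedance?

Z_L = Z_0·(1 + Γ)/(1 − Γ) = 300·(0.79 + j0.33)/(1.21 − j0.33)

Z_L ≈ 162 + j126 Ω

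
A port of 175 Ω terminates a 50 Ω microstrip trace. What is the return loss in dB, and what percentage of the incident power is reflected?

Γ = (175 − 50)/(175 + 50) = 0.556
RL = −20·log₁₀(0.556) = 5.11 dB
P_refl/P_inc = |Γ|² = 0.309

RL ≈ 5.11 dB; 30.9% of incident power reflected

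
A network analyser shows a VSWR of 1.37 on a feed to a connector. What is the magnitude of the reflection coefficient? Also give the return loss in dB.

|Γ| = (S − 1)/(S + 1) = (1.37 − 1)/(1.37 + 1) = 0.37/2.37
RL = −20·log₁₀|Γ| = −20·log₁₀(0.156)

|Γ| ≈ 0.156; return loss ≈ 16.1 dB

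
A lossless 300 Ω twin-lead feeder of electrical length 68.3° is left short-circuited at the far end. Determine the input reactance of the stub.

X_in ≈ 754 Ω (inductive)

tan(βl) = 2.51
For a short-circuited stub, Z_in = jZ_0·tan(βl)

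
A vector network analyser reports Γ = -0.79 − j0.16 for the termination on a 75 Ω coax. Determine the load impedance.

Z_L = Z_0·(1 + Γ)/(1 − Γ) = 75·(0.21 − j0.16)/(1.79 + j0.16)

Z_L ≈ 8.13 − j7.43 Ω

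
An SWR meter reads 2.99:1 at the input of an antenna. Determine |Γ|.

|Γ| ≈ 0.499

|Γ| = (S − 1)/(S + 1) = (2.99 − 1)/(2.99 + 1) = 1.99/3.99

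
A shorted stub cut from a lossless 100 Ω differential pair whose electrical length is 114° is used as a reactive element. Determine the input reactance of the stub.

X_in ≈ -225 Ω (capacitive)

tan(βl) = -2.25
For a shorted stub, Z_in = jZ_0·tan(βl)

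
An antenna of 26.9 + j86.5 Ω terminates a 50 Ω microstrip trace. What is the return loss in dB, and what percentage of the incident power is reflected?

RL ≈ 2.23 dB; 59.8% of incident power reflected

Γ = (-23.1 + j86.5)/(76.9 + j86.5), |Γ| = 0.774
RL = −20·log₁₀(0.774) = 2.23 dB
P_refl/P_inc = |Γ|² = 0.598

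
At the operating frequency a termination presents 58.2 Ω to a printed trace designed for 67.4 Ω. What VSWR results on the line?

VSWR ≈ 1.16

Γ = (58.2 − 67.4)/(58.2 + 67.4) = -0.0732
VSWR = (1 + 0.0732)/(1 − 0.0732)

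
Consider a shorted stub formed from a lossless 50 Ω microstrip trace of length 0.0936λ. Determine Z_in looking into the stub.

βl = 2π × 0.0936 = 33.7°
tan(βl) = 0.667
For a shorted stub, Z_in = jZ_0·tan(βl)

Z_in ≈ +j33.3 Ω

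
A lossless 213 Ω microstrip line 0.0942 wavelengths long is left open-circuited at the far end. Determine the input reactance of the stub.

X_in ≈ -317 Ω (capacitive)

βl = 2π × 0.0942 = 33.9°
tan(βl) = 0.672
For an open-circuited stub, Z_in = −jZ_0·cot(βl) = −jZ_0/tan(βl)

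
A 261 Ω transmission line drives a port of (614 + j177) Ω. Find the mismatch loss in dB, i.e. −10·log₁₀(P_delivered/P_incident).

Γ = (353 + j177)/(875 + j177), |Γ| = 0.442
|Γ|² = 0.196, so P_del/P_inc = 1 − |Γ|² = 0.804
ML = −10·log₁₀(1 − |Γ|²)

mismatch loss ≈ 0.946 dB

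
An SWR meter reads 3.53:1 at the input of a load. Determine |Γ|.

|Γ| = (S − 1)/(S + 1) = (3.53 − 1)/(3.53 + 1) = 2.53/4.53

|Γ| ≈ 0.558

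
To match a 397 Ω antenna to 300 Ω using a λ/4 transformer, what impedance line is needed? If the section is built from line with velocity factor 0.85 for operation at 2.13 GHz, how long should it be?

Z_qwt ≈ 345 Ω; length ≈ 2.99 cm

Z_qwt = √(Z_0·R_L) = √(300 × 397) = √119100
λ = 0.85·c/f = 0.12 m, so l = λ/4 = 0.0299 m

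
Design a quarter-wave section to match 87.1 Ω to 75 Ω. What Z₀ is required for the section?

Z_qwt = √(Z_0·R_L) = √(75 × 87.1) = √6532

Z_qwt ≈ 80.8 Ω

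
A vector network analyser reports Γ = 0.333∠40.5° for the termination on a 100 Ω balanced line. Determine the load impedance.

Z_L ≈ 147 + j71.6 Ω

Z_L = Z_0·(1 + Γ)/(1 − Γ) = 100·(1.25 + j0.216)/(0.747 − j0.216)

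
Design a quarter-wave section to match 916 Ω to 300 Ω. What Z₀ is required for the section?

Z_qwt = √(Z_0·R_L) = √(300 × 916) = √274800

Z_qwt ≈ 524 Ω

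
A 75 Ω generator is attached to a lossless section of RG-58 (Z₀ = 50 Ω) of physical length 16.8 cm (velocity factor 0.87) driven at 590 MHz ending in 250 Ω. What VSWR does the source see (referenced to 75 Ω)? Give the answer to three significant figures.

VSWR ≈ 5.33

λ = v/f = 0.87·c / 590 MHz = 0.442 m
βl = 2π·l/λ = 2π × 0.38 = 137°
tan(βl) = -0.942
Z_in = Z_0·(Z_L + jZ_0·tanβl)/(Z_0 + jZ_L·tanβl) = 20.4 + j48.8 Ω
Γ_s = (Z_in − Z_s)/(Z_in + Z_s) = (-54.6 + j48.8)/(95.4 + j48.8), |Γ_s| = 0.684
VSWR = (1 + |Γ_s|)/(1 − |Γ_s|)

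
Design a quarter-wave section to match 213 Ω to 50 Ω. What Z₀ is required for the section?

Z_qwt = √(Z_0·R_L) = √(50 × 213) = √10650

Z_qwt ≈ 103 Ω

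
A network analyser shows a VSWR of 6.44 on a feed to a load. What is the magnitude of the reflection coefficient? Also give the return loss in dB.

|Γ| = (S − 1)/(S + 1) = (6.44 − 1)/(6.44 + 1) = 5.44/7.44
RL = −20·log₁₀|Γ| = −20·log₁₀(0.731)

|Γ| ≈ 0.731; return loss ≈ 2.72 dB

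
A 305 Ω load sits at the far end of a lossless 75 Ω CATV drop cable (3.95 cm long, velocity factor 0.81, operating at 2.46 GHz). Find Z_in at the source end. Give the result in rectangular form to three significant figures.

Z_in ≈ 47.8 + j86.9 Ω

λ = v/f = 0.81·c / 2.46 GHz = 0.0988 m
βl = 2π·l/λ = 2π × 0.4 = 144°
tan(βl) = tan(144°) = -0.728
Z_in = Z_0·(Z_L + jZ_0·tanβl)/(Z_0 + jZ_L·tanβl)
     = 75·(305 − j54.6)/(75 − j222)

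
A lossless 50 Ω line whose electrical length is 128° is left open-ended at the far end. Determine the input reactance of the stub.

tan(βl) = -1.28
For an open-ended stub, Z_in = −jZ_0·cot(βl) = −jZ_0/tan(βl)

X_in ≈ 39.1 Ω (inductive)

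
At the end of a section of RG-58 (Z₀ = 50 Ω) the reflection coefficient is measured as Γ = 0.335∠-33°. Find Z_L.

Z_L ≈ 80.7 − j33.2 Ω

Z_L = Z_0·(1 + Γ)/(1 − Γ) = 50·(1.28 − j0.182)/(0.719 + j0.182)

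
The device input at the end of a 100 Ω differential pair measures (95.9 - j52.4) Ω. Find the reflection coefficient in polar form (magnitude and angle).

Γ = (Z_L − Z_0)/(Z_L + Z_0) = (-4.1 − j52.4)/(195.9 − j52.4)
|Γ| = 52.6/203 = 0.259

Γ ≈ 0.259 ∠ -79.5°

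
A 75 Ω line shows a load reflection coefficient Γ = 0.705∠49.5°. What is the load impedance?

Z_L ≈ 64.9 + j138 Ω

Z_L = Z_0·(1 + Γ)/(1 − Γ) = 75·(1.46 + j0.536)/(0.542 − j0.536)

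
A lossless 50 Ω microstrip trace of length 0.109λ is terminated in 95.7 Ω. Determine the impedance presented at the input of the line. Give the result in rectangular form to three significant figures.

βl = 2π × 0.109 = 39.2°
tan(βl) = tan(39.2°) = 0.817
Z_in = Z_0·(Z_L + jZ_0·tanβl)/(Z_0 + jZ_L·tanβl)
     = 50·(95.7 + j40.8)/(50 + j78.2)

Z_in ≈ 46.3 − j31.6 Ω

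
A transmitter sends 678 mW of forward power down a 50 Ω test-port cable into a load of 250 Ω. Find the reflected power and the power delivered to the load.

Γ = (250 − 50)/(250 + 50) = 0.667
|Γ|² = 0.444
P_refl = |Γ|²·P_inc = 301 mW, P_del = (1 − |Γ|²)·P_inc = 377 mW

P_reflected ≈ 301 mW; P_delivered ≈ 377 mW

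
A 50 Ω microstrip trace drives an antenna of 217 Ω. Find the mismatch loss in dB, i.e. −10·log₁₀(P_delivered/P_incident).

Γ = (217 − 50)/(217 + 50) = 0.625
|Γ|² = 0.391, so P_del/P_inc = 1 − |Γ|² = 0.609
ML = −10·log₁₀(1 − |Γ|²)

mismatch loss ≈ 2.16 dB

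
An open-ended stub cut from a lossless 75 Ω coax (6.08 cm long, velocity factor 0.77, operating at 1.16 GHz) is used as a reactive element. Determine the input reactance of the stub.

λ = v/f = 0.77·c / 1.16 GHz = 0.199 m
βl = 2π·l/λ = 2π × 0.305 = 110°
tan(βl) = -2.76
For an open-ended stub, Z_in = −jZ_0·cot(βl) = −jZ_0/tan(βl)

X_in ≈ 27.2 Ω (inductive)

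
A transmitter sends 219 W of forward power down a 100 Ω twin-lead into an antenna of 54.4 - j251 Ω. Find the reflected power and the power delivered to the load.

|Γ| = |(-45.6 − j251)/(154.4 − j251)| = 0.866
|Γ|² = 0.749
P_refl = |Γ|²·P_inc = 164 W, P_del = (1 − |Γ|²)·P_inc = 54.9 W

P_reflected ≈ 164 W; P_delivered ≈ 54.9 W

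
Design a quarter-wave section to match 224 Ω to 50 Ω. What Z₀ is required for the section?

Z_qwt = √(Z_0·R_L) = √(50 × 224) = √11200

Z_qwt ≈ 106 Ω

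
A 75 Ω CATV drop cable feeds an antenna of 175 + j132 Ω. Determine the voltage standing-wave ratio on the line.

VSWR ≈ 3.83

Γ = (Z_L − Z_0)/(Z_L + Z_0) = (100 + j132)/(250 + j132)
|Γ| = 166/283 = 0.586
VSWR = (1 + |Γ|)/(1 − |Γ|) = 1.59/0.414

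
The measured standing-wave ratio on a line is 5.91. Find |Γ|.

|Γ| = (S − 1)/(S + 1) = (5.91 − 1)/(5.91 + 1) = 4.91/6.91

|Γ| ≈ 0.711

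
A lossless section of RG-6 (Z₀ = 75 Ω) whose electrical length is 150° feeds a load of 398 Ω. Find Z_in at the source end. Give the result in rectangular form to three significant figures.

tan(βl) = tan(150°) = -0.577
Z_in = Z_0·(Z_L + jZ_0·tanβl)/(Z_0 + jZ_L·tanβl)
     = 75·(398 − j43.3)/(75 − j230)

Z_in ≈ 51.1 + j113 Ω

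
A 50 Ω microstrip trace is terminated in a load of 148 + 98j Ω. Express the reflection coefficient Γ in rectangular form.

Γ ≈ 0.594 + j0.201

Γ = (Z_L − Z_0)/(Z_L + Z_0) = (98 + j98)/(198 + j98)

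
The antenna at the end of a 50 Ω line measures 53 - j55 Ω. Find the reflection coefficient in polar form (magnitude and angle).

Γ ≈ 0.472 ∠ -58.8°

Γ = (Z_L − Z_0)/(Z_L + Z_0) = (3 − j55)/(103 − j55)
|Γ| = 55.1/117 = 0.472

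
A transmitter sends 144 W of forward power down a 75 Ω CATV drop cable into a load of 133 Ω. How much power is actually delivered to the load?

Γ = (133 − 75)/(133 + 75) = 0.279
|Γ|² = 0.0778
P_refl = |Γ|²·P_inc = 11.2 W, P_del = (1 − |Γ|²)·P_inc = 133 W

P_delivered ≈ 133 W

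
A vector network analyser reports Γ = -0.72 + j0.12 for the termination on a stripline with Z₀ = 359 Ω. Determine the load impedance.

Z_L ≈ 56.4 + j29 Ω

Z_L = Z_0·(1 + Γ)/(1 − Γ) = 359·(0.28 + j0.12)/(1.72 − j0.12)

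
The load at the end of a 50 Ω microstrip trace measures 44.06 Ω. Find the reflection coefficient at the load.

Γ = (Z_L − Z_0)/(Z_L + Z_0) = (44.06 − 50)/(44.06 + 50) = -5.94/94.06

Γ = -0.0632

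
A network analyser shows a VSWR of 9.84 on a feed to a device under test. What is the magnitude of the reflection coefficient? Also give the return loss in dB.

|Γ| = (S − 1)/(S + 1) = (9.84 − 1)/(9.84 + 1) = 8.84/10.8
RL = −20·log₁₀|Γ| = −20·log₁₀(0.815)

|Γ| ≈ 0.815; return loss ≈ 1.77 dB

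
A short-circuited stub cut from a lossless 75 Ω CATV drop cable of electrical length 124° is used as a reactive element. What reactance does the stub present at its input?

tan(βl) = -1.48
For a short-circuited stub, Z_in = jZ_0·tan(βl)

X_in ≈ -111 Ω (capacitive)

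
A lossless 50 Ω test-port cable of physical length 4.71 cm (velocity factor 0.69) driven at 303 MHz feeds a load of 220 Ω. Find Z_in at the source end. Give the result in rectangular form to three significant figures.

λ = v/f = 0.69·c / 303 MHz = 0.683 m
βl = 2π·l/λ = 2π × 0.0689 = 24.8°
tan(βl) = tan(24.8°) = 0.462
Z_in = Z_0·(Z_L + jZ_0·tanβl)/(Z_0 + jZ_L·tanβl)
     = 50·(220 + j23.1)/(50 + j102)

Z_in ≈ 51.9 − j82.6 Ω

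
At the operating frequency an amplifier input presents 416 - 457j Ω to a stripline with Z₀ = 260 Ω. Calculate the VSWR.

Γ = (Z_L − Z_0)/(Z_L + Z_0) = (156 − j457)/(676 − j457)
|Γ| = 483/816 = 0.592
VSWR = (1 + |Γ|)/(1 − |Γ|) = 1.59/0.408

VSWR ≈ 3.9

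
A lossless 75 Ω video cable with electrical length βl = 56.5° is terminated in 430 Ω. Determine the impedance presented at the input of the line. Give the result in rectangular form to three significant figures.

tan(βl) = tan(56.5°) = 1.51
Z_in = Z_0·(Z_L + jZ_0·tanβl)/(Z_0 + jZ_L·tanβl)
     = 75·(430 + j113)/(75 + j650)

Z_in ≈ 18.6 − j47.5 Ω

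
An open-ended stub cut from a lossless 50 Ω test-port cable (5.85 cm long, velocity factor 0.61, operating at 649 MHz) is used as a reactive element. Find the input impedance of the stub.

λ = v/f = 0.61·c / 649 MHz = 0.282 m
βl = 2π·l/λ = 2π × 0.207 = 74.7°
tan(βl) = 3.65
For an open-ended stub, Z_in = −jZ_0·cot(βl) = −jZ_0/tan(βl)

Z_in ≈ −j13.7 Ω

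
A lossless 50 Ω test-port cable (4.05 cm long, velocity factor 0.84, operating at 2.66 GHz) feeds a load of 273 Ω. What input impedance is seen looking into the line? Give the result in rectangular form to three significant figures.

Z_in ≈ 41.5 + j86.5 Ω

λ = v/f = 0.84·c / 2.66 GHz = 0.0947 m
βl = 2π·l/λ = 2π × 0.427 = 154°
tan(βl) = tan(154°) = -0.49
Z_in = Z_0·(Z_L + jZ_0·tanβl)/(Z_0 + jZ_L·tanβl)
     = 50·(273 − j24.5)/(50 − j134)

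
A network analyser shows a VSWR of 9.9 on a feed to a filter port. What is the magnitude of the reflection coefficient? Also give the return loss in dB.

|Γ| ≈ 0.817; return loss ≈ 1.76 dB

|Γ| = (S − 1)/(S + 1) = (9.9 − 1)/(9.9 + 1) = 8.9/10.9
RL = −20·log₁₀|Γ| = −20·log₁₀(0.817)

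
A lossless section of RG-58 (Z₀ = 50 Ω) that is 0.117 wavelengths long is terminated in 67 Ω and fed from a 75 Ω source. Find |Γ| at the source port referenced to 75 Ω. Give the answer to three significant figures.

|Γ| ≈ 0.236

βl = 2π × 0.117 = 42.1°
tan(βl) = 0.904
Z_in = Z_0·(Z_L + jZ_0·tanβl)/(Z_0 + jZ_L·tanβl) = 49.3 − j14.6 Ω
Γ_s = (Z_in − Z_s)/(Z_in + Z_s) = (-25.7 − j14.6)/(124 − j14.6), |Γ_s| = 0.236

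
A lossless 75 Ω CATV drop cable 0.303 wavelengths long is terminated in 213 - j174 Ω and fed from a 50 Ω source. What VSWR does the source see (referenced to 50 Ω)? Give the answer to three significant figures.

VSWR ≈ 4.26

βl = 2π × 0.303 = 109°
tan(βl) = -2.89
Z_in = Z_0·(Z_L + jZ_0·tanβl)/(Z_0 + jZ_L·tanβl) = 19.9 + j39.8 Ω
Γ_s = (Z_in − Z_s)/(Z_in + Z_s) = (-30.1 + j39.8)/(69.9 + j39.8), |Γ_s| = 0.62
VSWR = (1 + |Γ_s|)/(1 − |Γ_s|)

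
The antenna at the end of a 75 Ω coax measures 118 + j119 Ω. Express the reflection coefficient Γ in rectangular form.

Γ ≈ 0.437 + j0.347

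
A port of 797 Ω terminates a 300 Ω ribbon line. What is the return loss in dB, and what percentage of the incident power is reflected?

RL ≈ 6.88 dB; 20.5% of incident power reflected

Γ = (797 − 300)/(797 + 300) = 0.453
RL = −20·log₁₀(0.453) = 6.88 dB
P_refl/P_inc = |Γ|² = 0.205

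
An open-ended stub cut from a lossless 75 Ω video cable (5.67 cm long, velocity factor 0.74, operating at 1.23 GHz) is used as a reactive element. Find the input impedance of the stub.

Z_in ≈ +j32 Ω

λ = v/f = 0.74·c / 1.23 GHz = 0.18 m
βl = 2π·l/λ = 2π × 0.314 = 113°
tan(βl) = -2.35
For an open-ended stub, Z_in = −jZ_0·cot(βl) = −jZ_0/tan(βl)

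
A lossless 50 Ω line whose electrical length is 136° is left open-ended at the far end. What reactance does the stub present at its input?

tan(βl) = -0.966
For an open-ended stub, Z_in = −jZ_0·cot(βl) = −jZ_0/tan(βl)

X_in ≈ 51.8 Ω (inductive)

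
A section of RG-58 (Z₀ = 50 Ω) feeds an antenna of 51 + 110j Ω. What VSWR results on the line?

Γ = (Z_L − Z_0)/(Z_L + Z_0) = (1 + j110)/(101 + j110)
|Γ| = 110/149 = 0.737
VSWR = (1 + |Γ|)/(1 − |Γ|) = 1.74/0.263

VSWR ≈ 6.59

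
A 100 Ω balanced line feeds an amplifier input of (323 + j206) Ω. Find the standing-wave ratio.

Γ = (Z_L − Z_0)/(Z_L + Z_0) = (223 + j206)/(423 + j206)
|Γ| = 304/470 = 0.645
VSWR = (1 + |Γ|)/(1 − |Γ|) = 1.65/0.355

VSWR ≈ 4.64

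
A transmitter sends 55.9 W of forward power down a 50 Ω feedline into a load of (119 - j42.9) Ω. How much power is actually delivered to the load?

P_delivered ≈ 43.8 W

|Γ| = |(69 − j42.9)/(169 − j42.9)| = 0.466
|Γ|² = 0.217
P_refl = |Γ|²·P_inc = 12.1 W, P_del = (1 − |Γ|²)·P_inc = 43.8 W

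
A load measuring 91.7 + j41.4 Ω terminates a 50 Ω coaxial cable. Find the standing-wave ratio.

Γ = (Z_L − Z_0)/(Z_L + Z_0) = (41.7 + j41.4)/(141.7 + j41.4)
|Γ| = 58.8/148 = 0.398
VSWR = (1 + |Γ|)/(1 − |Γ|) = 1.4/0.602

VSWR ≈ 2.32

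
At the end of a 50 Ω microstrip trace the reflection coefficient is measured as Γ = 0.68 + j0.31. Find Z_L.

Z_L = Z_0·(1 + Γ)/(1 − Γ) = 50·(1.68 + j0.31)/(0.32 − j0.31)

Z_L ≈ 111 + j156 Ω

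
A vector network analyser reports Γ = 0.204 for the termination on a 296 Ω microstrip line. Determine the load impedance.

Z_L ≈ 448 Ω

Z_L = Z_0·(1 + Γ)/(1 − Γ) = 296·(1.2)/(0.796)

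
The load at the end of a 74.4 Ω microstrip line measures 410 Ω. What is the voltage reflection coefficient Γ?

Γ = (Z_L − Z_0)/(Z_L + Z_0) = (410 − 74.4)/(410 + 74.4) = 335.6/484.4

Γ = 0.693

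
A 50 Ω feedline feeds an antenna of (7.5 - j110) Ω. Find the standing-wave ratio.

VSWR ≈ 39.1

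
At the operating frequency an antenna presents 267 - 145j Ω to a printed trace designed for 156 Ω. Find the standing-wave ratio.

VSWR ≈ 2.38

Γ = (Z_L − Z_0)/(Z_L + Z_0) = (111 − j145)/(423 − j145)
|Γ| = 183/447 = 0.408
VSWR = (1 + |Γ|)/(1 − |Γ|) = 1.41/0.592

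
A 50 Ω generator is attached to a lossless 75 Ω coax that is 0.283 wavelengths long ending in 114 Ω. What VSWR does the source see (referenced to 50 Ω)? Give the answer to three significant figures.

VSWR ≈ 1.19

βl = 2π × 0.283 = 102°
tan(βl) = -4.75
Z_in = Z_0·(Z_L + jZ_0·tanβl)/(Z_0 + jZ_L·tanβl) = 50.6 + j8.78 Ω
Γ_s = (Z_in − Z_s)/(Z_in + Z_s) = (0.557 + j8.78)/(101 + j8.78), |Γ_s| = 0.0872
VSWR = (1 + |Γ_s|)/(1 − |Γ_s|)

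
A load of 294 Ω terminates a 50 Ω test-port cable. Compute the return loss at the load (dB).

RL ≈ 2.98 dB

Γ = (294 − 50)/(294 + 50) = 0.709
RL = −20·log₁₀|Γ| = −20·log₁₀(0.709)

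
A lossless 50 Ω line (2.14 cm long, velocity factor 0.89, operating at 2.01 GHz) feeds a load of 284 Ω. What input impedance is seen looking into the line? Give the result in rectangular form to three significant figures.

λ = v/f = 0.89·c / 2.01 GHz = 0.133 m
βl = 2π·l/λ = 2π × 0.161 = 58°
tan(βl) = tan(58°) = 1.6
Z_in = Z_0·(Z_L + jZ_0·tanβl)/(Z_0 + jZ_L·tanβl)
     = 50·(284 + j80)/(50 + j454)

Z_in ≈ 12.1 − j29.9 Ω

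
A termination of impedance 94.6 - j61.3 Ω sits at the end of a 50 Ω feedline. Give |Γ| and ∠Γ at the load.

Γ = (Z_L − Z_0)/(Z_L + Z_0) = (44.6 − j61.3)/(144.6 − j61.3)
|Γ| = 75.8/157 = 0.483

Γ ≈ 0.483 ∠ -31°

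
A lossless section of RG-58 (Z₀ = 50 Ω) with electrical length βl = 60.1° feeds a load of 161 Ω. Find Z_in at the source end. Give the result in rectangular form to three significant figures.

Z_in ≈ 20 − j25.2 Ω

tan(βl) = tan(60.1°) = 1.74
Z_in = Z_0·(Z_L + jZ_0·tanβl)/(Z_0 + jZ_L·tanβl)
     = 50·(161 + j87)/(50 + j280)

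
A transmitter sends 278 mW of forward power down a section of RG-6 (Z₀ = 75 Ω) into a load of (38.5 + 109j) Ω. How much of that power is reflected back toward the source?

|Γ| = |(-36.5 + j109)/(113.5 + j109)| = 0.73
|Γ|² = 0.534
P_refl = |Γ|²·P_inc = 148 mW, P_del = (1 − |Γ|²)·P_inc = 130 mW

P_reflected ≈ 148 mW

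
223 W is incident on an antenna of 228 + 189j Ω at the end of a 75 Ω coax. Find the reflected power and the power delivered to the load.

P_reflected ≈ 103 W; P_delivered ≈ 120 W

|Γ| = |(153 + j189)/(303 + j189)| = 0.681
|Γ|² = 0.464
P_refl = |Γ|²·P_inc = 103 W, P_del = (1 − |Γ|²)·P_inc = 120 W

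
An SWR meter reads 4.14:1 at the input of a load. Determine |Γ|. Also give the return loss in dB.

|Γ| = (S − 1)/(S + 1) = (4.14 − 1)/(4.14 + 1) = 3.14/5.14
RL = −20·log₁₀|Γ| = −20·log₁₀(0.611)

|Γ| ≈ 0.611; return loss ≈ 4.28 dB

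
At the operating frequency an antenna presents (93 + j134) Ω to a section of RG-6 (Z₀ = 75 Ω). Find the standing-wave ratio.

VSWR ≈ 4.39

Γ = (Z_L − Z_0)/(Z_L + Z_0) = (18 + j134)/(168 + j134)
|Γ| = 135/215 = 0.629
VSWR = (1 + |Γ|)/(1 − |Γ|) = 1.63/0.371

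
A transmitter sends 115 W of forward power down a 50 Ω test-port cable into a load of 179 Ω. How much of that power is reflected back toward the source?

Γ = (179 − 50)/(179 + 50) = 0.563
|Γ|² = 0.317
P_refl = |Γ|²·P_inc = 36.5 W, P_del = (1 − |Γ|²)·P_inc = 78.5 W

P_reflected ≈ 36.5 W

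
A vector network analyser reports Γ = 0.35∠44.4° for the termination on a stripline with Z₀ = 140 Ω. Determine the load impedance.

Z_L ≈ 197 + j110 Ω

Z_L = Z_0·(1 + Γ)/(1 − Γ) = 140·(1.25 + j0.245)/(0.75 − j0.245)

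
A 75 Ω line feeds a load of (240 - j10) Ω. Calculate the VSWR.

VSWR ≈ 3.21

Γ = (Z_L − Z_0)/(Z_L + Z_0) = (165 − j10)/(315 − j10)
|Γ| = 165/315 = 0.525
VSWR = (1 + |Γ|)/(1 − |Γ|) = 1.52/0.475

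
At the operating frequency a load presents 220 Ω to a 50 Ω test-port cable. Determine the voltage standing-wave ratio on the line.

VSWR ≈ 4.4

Γ = (220 − 50)/(220 + 50) = 0.63
VSWR = (1 + 0.63)/(1 − 0.63)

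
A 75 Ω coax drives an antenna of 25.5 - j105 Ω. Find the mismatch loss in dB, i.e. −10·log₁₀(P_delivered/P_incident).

mismatch loss ≈ 4.41 dB

Γ = (-49.5 − j105)/(100.5 − j105), |Γ| = 0.799
|Γ|² = 0.638, so P_del/P_inc = 1 − |Γ|² = 0.362
ML = −10·log₁₀(1 − |Γ|²)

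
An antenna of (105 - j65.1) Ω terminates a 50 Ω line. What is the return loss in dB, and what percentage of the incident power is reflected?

Γ = (55 − j65.1)/(155 − j65.1), |Γ| = 0.507
RL = −20·log₁₀(0.507) = 5.9 dB
P_refl/P_inc = |Γ|² = 0.257

RL ≈ 5.9 dB; 25.7% of incident power reflected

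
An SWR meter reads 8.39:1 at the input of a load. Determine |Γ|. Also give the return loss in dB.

|Γ| ≈ 0.787; return loss ≈ 2.08 dB

|Γ| = (S − 1)/(S + 1) = (8.39 − 1)/(8.39 + 1) = 7.39/9.39
RL = −20·log₁₀|Γ| = −20·log₁₀(0.787)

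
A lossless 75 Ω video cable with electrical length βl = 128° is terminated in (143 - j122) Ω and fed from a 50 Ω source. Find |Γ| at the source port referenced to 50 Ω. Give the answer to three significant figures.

tan(βl) = -1.28
Z_in = Z_0·(Z_L + jZ_0·tanβl)/(Z_0 + jZ_L·tanβl) = 52.9 + j82.1 Ω
Γ_s = (Z_in − Z_s)/(Z_in + Z_s) = (2.94 + j82.1)/(103 + j82.1), |Γ_s| = 0.624

|Γ| ≈ 0.624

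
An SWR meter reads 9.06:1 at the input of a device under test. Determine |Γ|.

|Γ| = (S − 1)/(S + 1) = (9.06 − 1)/(9.06 + 1) = 8.06/10.1

|Γ| ≈ 0.801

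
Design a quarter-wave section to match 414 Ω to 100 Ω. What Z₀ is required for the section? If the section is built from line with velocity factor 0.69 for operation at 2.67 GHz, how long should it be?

Z_qwt = √(Z_0·R_L) = √(100 × 414) = √41400
λ = 0.69·c/f = 0.0775 m, so l = λ/4 = 0.0194 m

Z_qwt ≈ 203 Ω; length ≈ 1.94 cm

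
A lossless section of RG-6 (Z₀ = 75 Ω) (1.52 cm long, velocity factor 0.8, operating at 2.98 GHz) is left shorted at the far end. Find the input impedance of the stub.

λ = v/f = 0.8·c / 2.98 GHz = 0.0805 m
βl = 2π·l/λ = 2π × 0.189 = 67.9°
tan(βl) = 2.47
For a shorted stub, Z_in = jZ_0·tan(βl)

Z_in ≈ +j185 Ω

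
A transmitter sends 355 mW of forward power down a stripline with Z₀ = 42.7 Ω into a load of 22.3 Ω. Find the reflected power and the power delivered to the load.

P_reflected ≈ 35 mW; P_delivered ≈ 320 mW

Γ = (22.3 − 42.7)/(22.3 + 42.7) = -0.314
|Γ|² = 0.0985
P_refl = |Γ|²·P_inc = 35 mW, P_del = (1 − |Γ|²)·P_inc = 320 mW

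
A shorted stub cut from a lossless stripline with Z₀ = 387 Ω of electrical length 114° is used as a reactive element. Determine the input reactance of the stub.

X_in ≈ -869 Ω (capacitive)

tan(βl) = -2.25
For a shorted stub, Z_in = jZ_0·tan(βl)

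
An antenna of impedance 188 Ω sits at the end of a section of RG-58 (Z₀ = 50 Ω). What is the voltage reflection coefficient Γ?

Γ = (Z_L − Z_0)/(Z_L + Z_0) = (188 − 50)/(188 + 50) = 138/238

Γ = 0.58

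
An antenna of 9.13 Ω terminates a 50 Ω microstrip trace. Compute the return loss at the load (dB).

Γ = (9.13 − 50)/(9.13 + 50) = -0.691
RL = −20·log₁₀|Γ| = −20·log₁₀(0.691)

RL ≈ 3.21 dB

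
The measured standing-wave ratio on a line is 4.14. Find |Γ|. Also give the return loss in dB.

|Γ| = (S − 1)/(S + 1) = (4.14 − 1)/(4.14 + 1) = 3.14/5.14
RL = −20·log₁₀|Γ| = −20·log₁₀(0.611)

|Γ| ≈ 0.611; return loss ≈ 4.28 dB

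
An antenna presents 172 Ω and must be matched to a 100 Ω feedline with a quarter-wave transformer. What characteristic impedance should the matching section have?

Z_qwt = √(Z_0·R_L) = √(100 × 172) = √17200

Z_qwt ≈ 131 Ω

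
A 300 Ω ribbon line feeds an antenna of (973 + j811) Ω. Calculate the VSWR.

Γ = (Z_L − Z_0)/(Z_L + Z_0) = (673 + j811)/(1273 + j811)
|Γ| = 1050/1510 = 0.698
VSWR = (1 + |Γ|)/(1 − |Γ|) = 1.7/0.302

VSWR ≈ 5.63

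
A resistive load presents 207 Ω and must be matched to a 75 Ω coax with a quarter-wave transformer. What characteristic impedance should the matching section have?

Z_qwt ≈ 125 Ω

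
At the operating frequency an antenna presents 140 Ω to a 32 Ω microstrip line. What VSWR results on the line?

Γ = (140 − 32)/(140 + 32) = 0.628
VSWR = (1 + 0.628)/(1 − 0.628)

VSWR ≈ 4.38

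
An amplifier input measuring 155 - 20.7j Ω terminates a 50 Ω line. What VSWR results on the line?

VSWR ≈ 3.16

Γ = (Z_L − Z_0)/(Z_L + Z_0) = (105 − j20.7)/(205 − j20.7)
|Γ| = 107/206 = 0.519
VSWR = (1 + |Γ|)/(1 − |Γ|) = 1.52/0.481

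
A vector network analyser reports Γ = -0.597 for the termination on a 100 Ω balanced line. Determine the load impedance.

Z_L = Z_0·(1 + Γ)/(1 − Γ) = 100·(0.403)/(1.6)

Z_L ≈ 25.2 Ω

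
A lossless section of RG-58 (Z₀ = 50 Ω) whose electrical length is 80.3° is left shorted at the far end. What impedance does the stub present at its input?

Z_in ≈ +j293 Ω

tan(βl) = 5.85
For a shorted stub, Z_in = jZ_0·tan(βl)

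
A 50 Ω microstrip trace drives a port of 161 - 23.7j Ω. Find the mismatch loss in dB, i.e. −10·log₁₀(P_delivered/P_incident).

mismatch loss ≈ 1.46 dB

Γ = (111 − j23.7)/(211 − j23.7), |Γ| = 0.535
|Γ|² = 0.286, so P_del/P_inc = 1 − |Γ|² = 0.714
ML = −10·log₁₀(1 − |Γ|²)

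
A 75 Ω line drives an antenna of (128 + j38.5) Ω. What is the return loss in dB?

Γ = (53 + j38.5)/(203 + j38.5), |Γ| = 0.317
RL = −20·log₁₀|Γ| = −20·log₁₀(0.317)

RL ≈ 9.98 dB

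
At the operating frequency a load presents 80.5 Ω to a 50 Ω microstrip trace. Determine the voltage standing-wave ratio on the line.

For a purely resistive load, VSWR = R_L/Z_0 or Z_0/R_L (whichever > 1) = 80.5/50

VSWR ≈ 1.61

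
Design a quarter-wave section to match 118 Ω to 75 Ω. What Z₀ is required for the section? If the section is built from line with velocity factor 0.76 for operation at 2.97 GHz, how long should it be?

Z_qwt ≈ 94.1 Ω; length ≈ 1.92 cm

Z_qwt = √(Z_0·R_L) = √(75 × 118) = √8850
λ = 0.76·c/f = 0.0768 m, so l = λ/4 = 0.0192 m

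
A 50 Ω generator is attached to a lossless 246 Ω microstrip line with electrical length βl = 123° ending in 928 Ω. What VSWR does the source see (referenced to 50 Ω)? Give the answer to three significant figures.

VSWR ≈ 6.83

tan(βl) = -1.54
Z_in = Z_0·(Z_L + jZ_0·tanβl)/(Z_0 + jZ_L·tanβl) = 90 + j144 Ω
Γ_s = (Z_in − Z_s)/(Z_in + Z_s) = (40 + j144)/(140 + j144), |Γ_s| = 0.745
VSWR = (1 + |Γ_s|)/(1 − |Γ_s|)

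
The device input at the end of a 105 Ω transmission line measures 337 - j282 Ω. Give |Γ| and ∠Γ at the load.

Γ ≈ 0.696 ∠ -18°

Γ = (Z_L − Z_0)/(Z_L + Z_0) = (232 − j282)/(442 − j282)
|Γ| = 365/524 = 0.696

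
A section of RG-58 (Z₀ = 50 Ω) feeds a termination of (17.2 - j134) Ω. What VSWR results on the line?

Γ = (Z_L − Z_0)/(Z_L + Z_0) = (-32.8 − j134)/(67.2 − j134)
|Γ| = 138/150 = 0.92
VSWR = (1 + |Γ|)/(1 − |Γ|) = 1.92/0.0797

VSWR ≈ 24.1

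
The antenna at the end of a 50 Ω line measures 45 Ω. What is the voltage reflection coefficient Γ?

Γ = -0.0526

Γ = (Z_L − Z_0)/(Z_L + Z_0) = (45 − 50)/(45 + 50) = -5/95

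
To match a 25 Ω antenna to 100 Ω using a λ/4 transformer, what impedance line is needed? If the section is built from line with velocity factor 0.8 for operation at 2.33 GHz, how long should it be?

Z_qwt = √(Z_0·R_L) = √(100 × 25) = √2500
λ = 0.8·c/f = 0.103 m, so l = λ/4 = 0.0258 m

Z_qwt ≈ 50 Ω; length ≈ 2.58 cm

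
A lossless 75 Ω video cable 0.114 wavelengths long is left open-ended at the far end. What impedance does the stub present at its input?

Z_in ≈ −j86.2 Ω

βl = 2π × 0.114 = 41°
tan(βl) = 0.871
For an open-ended stub, Z_in = −jZ_0·cot(βl) = −jZ_0/tan(βl)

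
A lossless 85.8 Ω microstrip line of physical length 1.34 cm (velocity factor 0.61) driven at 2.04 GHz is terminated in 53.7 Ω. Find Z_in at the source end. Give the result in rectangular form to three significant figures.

Z_in ≈ 88.9 + j41.2 Ω

λ = v/f = 0.61·c / 2.04 GHz = 0.0897 m
βl = 2π·l/λ = 2π × 0.149 = 53.8°
tan(βl) = tan(53.8°) = 1.37
Z_in = Z_0·(Z_L + jZ_0·tanβl)/(Z_0 + jZ_L·tanβl)
     = 85.8·(53.7 + j117)/(85.8 + j73.3)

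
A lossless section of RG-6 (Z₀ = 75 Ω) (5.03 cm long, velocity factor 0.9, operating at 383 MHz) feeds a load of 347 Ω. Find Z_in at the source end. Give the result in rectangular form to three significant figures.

λ = v/f = 0.9·c / 383 MHz = 0.705 m
βl = 2π·l/λ = 2π × 0.0714 = 25.7°
tan(βl) = tan(25.7°) = 0.481
Z_in = Z_0·(Z_L + jZ_0·tanβl)/(Z_0 + jZ_L·tanβl)
     = 75·(347 + j36.1)/(75 + j167)

Z_in ≈ 71.8 − j124 Ω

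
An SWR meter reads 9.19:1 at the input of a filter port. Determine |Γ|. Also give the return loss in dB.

|Γ| = (S − 1)/(S + 1) = (9.19 − 1)/(9.19 + 1) = 8.19/10.2
RL = −20·log₁₀|Γ| = −20·log₁₀(0.804)

|Γ| ≈ 0.804; return loss ≈ 1.9 dB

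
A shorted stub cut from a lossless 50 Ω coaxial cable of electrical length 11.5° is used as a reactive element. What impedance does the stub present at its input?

Z_in ≈ +j10.2 Ω

tan(βl) = 0.203
For a shorted stub, Z_in = jZ_0·tan(βl)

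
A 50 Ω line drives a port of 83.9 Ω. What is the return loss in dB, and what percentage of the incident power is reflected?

RL ≈ 11.9 dB; 6.41% of incident power reflected

Γ = (83.9 − 50)/(83.9 + 50) = 0.253
RL = −20·log₁₀(0.253) = 11.9 dB
P_refl/P_inc = |Γ|² = 0.0641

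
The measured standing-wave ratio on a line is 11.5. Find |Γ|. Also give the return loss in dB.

|Γ| = (S − 1)/(S + 1) = (11.5 − 1)/(11.5 + 1) = 10.5/12.5
RL = −20·log₁₀|Γ| = −20·log₁₀(0.84)

|Γ| ≈ 0.84; return loss ≈ 1.51 dB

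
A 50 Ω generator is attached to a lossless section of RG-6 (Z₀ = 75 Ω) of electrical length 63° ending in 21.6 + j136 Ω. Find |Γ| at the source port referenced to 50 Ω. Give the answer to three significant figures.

|Γ| ≈ 0.898

tan(βl) = 1.96
Z_in = Z_0·(Z_L + jZ_0·tanβl)/(Z_0 + jZ_L·tanβl) = 15.3 − j107 Ω
Γ_s = (Z_in − Z_s)/(Z_in + Z_s) = (-34.7 − j107)/(65.3 − j107), |Γ_s| = 0.898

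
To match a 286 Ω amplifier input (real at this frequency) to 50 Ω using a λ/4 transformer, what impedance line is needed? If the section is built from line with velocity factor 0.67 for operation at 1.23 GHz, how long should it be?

Z_qwt = √(Z_0·R_L) = √(50 × 286) = √14300
λ = 0.67·c/f = 0.163 m, so l = λ/4 = 0.0409 m

Z_qwt ≈ 120 Ω; length ≈ 4.09 cm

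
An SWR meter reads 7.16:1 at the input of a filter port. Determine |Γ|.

|Γ| ≈ 0.755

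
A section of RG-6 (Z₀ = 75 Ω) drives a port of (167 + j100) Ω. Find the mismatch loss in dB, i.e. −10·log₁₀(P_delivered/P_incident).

Γ = (92 + j100)/(242 + j100), |Γ| = 0.519
|Γ|² = 0.269, so P_del/P_inc = 1 − |Γ|² = 0.731
ML = −10·log₁₀(1 − |Γ|²)

mismatch loss ≈ 1.36 dB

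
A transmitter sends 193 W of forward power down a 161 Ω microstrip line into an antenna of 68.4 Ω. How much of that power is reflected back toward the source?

Γ = (68.4 − 161)/(68.4 + 161) = -0.404
|Γ|² = 0.163
P_refl = |Γ|²·P_inc = 31.4 W, P_del = (1 − |Γ|²)·P_inc = 162 W

P_reflected ≈ 31.4 W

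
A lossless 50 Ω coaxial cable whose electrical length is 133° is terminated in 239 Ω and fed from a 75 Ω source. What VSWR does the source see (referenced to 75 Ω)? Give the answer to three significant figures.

tan(βl) = -1.07
Z_in = Z_0·(Z_L + jZ_0·tanβl)/(Z_0 + jZ_L·tanβl) = 18.8 + j43 Ω
Γ_s = (Z_in − Z_s)/(Z_in + Z_s) = (-56.2 + j43)/(93.8 + j43), |Γ_s| = 0.685
VSWR = (1 + |Γ_s|)/(1 − |Γ_s|)

VSWR ≈ 5.35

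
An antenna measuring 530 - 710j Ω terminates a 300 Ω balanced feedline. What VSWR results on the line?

Γ = (Z_L − Z_0)/(Z_L + Z_0) = (230 − j710)/(830 − j710)
|Γ| = 746/1090 = 0.683
VSWR = (1 + |Γ|)/(1 − |Γ|) = 1.68/0.317

VSWR ≈ 5.31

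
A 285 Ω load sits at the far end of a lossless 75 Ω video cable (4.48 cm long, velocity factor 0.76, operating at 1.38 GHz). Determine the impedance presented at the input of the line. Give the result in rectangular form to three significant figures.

λ = v/f = 0.76·c / 1.38 GHz = 0.165 m
βl = 2π·l/λ = 2π × 0.271 = 97.6°
tan(βl) = tan(97.6°) = -7.48
Z_in = Z_0·(Z_L + jZ_0·tanβl)/(Z_0 + jZ_L·tanβl)
     = 75·(285 − j561)/(75 − j2130)

Z_in ≈ 20.1 + j9.32 Ω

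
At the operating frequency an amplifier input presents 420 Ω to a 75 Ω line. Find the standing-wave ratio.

Γ = (420 − 75)/(420 + 75) = 0.697
VSWR = (1 + 0.697)/(1 − 0.697)

VSWR ≈ 5.6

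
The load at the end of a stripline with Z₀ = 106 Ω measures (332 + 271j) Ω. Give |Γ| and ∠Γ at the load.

Γ ≈ 0.685 ∠ 18.4°

Γ = (Z_L − Z_0)/(Z_L + Z_0) = (226 + j271)/(438 + j271)
|Γ| = 353/515 = 0.685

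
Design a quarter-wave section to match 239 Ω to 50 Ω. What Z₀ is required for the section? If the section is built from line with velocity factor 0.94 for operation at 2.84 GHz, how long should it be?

Z_qwt ≈ 109 Ω; length ≈ 2.48 cm

Z_qwt = √(Z_0·R_L) = √(50 × 239) = √11950
λ = 0.94·c/f = 0.0993 m, so l = λ/4 = 0.0248 m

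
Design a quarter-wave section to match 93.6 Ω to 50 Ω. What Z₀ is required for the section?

Z_qwt = √(Z_0·R_L) = √(50 × 93.6) = √4680

Z_qwt ≈ 68.4 Ω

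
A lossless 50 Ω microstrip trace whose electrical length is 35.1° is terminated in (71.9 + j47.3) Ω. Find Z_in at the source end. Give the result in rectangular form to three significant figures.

tan(βl) = tan(35.1°) = 0.703
Z_in = Z_0·(Z_L + jZ_0·tanβl)/(Z_0 + jZ_L·tanβl)
     = 50·(71.9 + j82.4)/(16.8 + j50.5)

Z_in ≈ 94.7 − j39.7 Ω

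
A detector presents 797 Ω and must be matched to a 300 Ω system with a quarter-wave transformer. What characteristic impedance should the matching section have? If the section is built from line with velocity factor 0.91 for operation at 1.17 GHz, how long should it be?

Z_qwt ≈ 489 Ω; length ≈ 5.83 cm

Z_qwt = √(Z_0·R_L) = √(300 × 797) = √239100
λ = 0.91·c/f = 0.233 m, so l = λ/4 = 0.0583 m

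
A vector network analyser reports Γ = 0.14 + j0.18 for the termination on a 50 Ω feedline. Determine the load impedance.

Z_L ≈ 61.4 + j23.3 Ω

Z_L = Z_0·(1 + Γ)/(1 − Γ) = 50·(1.14 + j0.18)/(0.86 − j0.18)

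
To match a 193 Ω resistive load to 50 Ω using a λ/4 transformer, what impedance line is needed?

Z_qwt ≈ 98.2 Ω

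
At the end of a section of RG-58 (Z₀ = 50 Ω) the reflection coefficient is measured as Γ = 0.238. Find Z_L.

Z_L = Z_0·(1 + Γ)/(1 − Γ) = 50·(1.24)/(0.762)

Z_L ≈ 81.2 Ω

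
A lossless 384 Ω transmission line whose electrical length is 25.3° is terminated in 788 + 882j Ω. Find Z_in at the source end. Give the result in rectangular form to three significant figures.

Z_in ≈ 1020 − j902 Ω

tan(βl) = tan(25.3°) = 0.473
Z_in = Z_0·(Z_L + jZ_0·tanβl)/(Z_0 + jZ_L·tanβl)
     = 384·(788 + j1060)/(-32.9 + j372)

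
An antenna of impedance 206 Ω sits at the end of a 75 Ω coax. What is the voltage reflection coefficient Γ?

Γ = 0.466

Γ = (Z_L − Z_0)/(Z_L + Z_0) = (206 − 75)/(206 + 75) = 131/281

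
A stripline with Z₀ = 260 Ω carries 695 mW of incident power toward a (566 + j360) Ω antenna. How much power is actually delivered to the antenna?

P_delivered ≈ 504 mW

|Γ| = |(306 + j360)/(826 + j360)| = 0.524
|Γ|² = 0.275
P_refl = |Γ|²·P_inc = 191 mW, P_del = (1 − |Γ|²)·P_inc = 504 mW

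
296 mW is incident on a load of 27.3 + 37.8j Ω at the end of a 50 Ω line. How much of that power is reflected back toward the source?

|Γ| = |(-22.7 + j37.8)/(77.3 + j37.8)| = 0.512
|Γ|² = 0.263
P_refl = |Γ|²·P_inc = 77.7 mW, P_del = (1 − |Γ|²)·P_inc = 218 mW

P_reflected ≈ 77.7 mW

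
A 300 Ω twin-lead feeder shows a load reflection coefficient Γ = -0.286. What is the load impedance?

Z_L = Z_0·(1 + Γ)/(1 − Γ) = 300·(0.714)/(1.29)

Z_L ≈ 167 Ω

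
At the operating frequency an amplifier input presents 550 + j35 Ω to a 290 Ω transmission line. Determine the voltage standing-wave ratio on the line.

Γ = (Z_L − Z_0)/(Z_L + Z_0) = (260 + j35)/(840 + j35)
|Γ| = 262/841 = 0.312
VSWR = (1 + |Γ|)/(1 − |Γ|) = 1.31/0.688

VSWR ≈ 1.91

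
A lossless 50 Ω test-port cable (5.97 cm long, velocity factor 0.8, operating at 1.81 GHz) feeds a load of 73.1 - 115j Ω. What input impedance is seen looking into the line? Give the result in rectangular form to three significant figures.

λ = v/f = 0.8·c / 1.81 GHz = 0.133 m
βl = 2π·l/λ = 2π × 0.45 = 162°
tan(βl) = tan(162°) = -0.323
Z_in = Z_0·(Z_L + jZ_0·tanβl)/(Z_0 + jZ_L·tanβl)
     = 50·(73.1 − j131)/(12.8 − j23.6)

Z_in ≈ 279 + j3.14 Ω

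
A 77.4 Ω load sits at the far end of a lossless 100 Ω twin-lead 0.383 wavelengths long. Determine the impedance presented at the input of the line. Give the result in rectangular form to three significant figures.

βl = 2π × 0.383 = 138°
tan(βl) = tan(138°) = -0.904
Z_in = Z_0·(Z_L + jZ_0·tanβl)/(Z_0 + jZ_L·tanβl)
     = 100·(77.4 − j90.4)/(100 − j70)

Z_in ≈ 94.4 − j24.3 Ω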